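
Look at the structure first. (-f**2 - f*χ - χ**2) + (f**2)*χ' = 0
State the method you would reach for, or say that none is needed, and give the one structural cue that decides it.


Technique: the homogeneous substitution — scaling f and χ together leaves the slope fixed — it depends only on χ/f, so substitute the ratio.


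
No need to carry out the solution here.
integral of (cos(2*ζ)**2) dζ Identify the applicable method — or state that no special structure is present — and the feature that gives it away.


Method: a trigonometric identity — the exponent on cos(2*ζ)**2 is even — the power-reduction identity is the standard preprocessing step.


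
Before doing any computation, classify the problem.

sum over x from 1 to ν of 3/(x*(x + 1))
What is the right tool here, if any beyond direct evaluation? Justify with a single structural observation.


Method: telescoping — rewrite 3/(x*(x + 1)) as simple fractions and successive terms eat each other — only the edges survive.


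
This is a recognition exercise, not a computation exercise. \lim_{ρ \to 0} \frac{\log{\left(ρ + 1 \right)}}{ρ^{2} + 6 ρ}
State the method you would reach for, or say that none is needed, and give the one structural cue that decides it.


Verdict: l'Hôpital's rule (0/0) — both numerator and denominator vanish at 0: the genuine 0/0 indeterminate that l'Hôpital exists for. A first-order expansion at the point is an equally standard path; the rule packages it.


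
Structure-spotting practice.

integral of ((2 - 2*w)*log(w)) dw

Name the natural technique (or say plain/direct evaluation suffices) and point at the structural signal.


Technique: integration by parts — log(w) is the classic u in parts — its derivative is a plain reciprocal while 2 - 2*w absorbs the dv role.


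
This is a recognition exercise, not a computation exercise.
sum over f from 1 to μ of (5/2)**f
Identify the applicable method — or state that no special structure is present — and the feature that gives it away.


Best approach: the geometric series formula — the ratio of consecutive terms is the constant 5/2, independent of the index — a geometric sum.


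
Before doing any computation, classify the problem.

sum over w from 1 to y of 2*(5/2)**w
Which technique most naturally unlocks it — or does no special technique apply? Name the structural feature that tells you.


Best approach: the geometric series formula — each summand is the previous one scaled by 5/2; that constant multiplier is itself the geometric structure.


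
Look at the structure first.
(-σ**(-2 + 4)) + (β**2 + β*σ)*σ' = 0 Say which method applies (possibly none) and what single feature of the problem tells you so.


Method: the homogeneous substitution — the slope is degree-zero homogeneous: the ratio substitution v = σ/β collapses it. This can also be massaged into Bernoulli form (the roles of the variables may need exchanging); the homogeneous substitution avoids that setup.


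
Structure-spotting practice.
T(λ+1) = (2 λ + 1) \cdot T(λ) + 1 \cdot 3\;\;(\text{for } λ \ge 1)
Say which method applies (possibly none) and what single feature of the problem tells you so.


Technique: a summation factor — first-order, linear, moving coefficient 2 λ + 1: the discrete analogue of an integrating factor handles it.


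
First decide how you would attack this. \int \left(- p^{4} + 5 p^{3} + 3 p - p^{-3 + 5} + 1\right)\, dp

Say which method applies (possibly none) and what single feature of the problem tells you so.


Verdict: no special technique — a term-by-term power-rule job in p; no substitution or rearrangement earns its keep here.


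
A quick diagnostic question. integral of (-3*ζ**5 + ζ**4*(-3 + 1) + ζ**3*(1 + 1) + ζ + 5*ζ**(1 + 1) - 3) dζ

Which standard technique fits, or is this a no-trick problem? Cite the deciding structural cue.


Verdict: no special technique — every term is a constant multiple of a power of ζ; term-wise power-rule integration needs no preliminary transformation.


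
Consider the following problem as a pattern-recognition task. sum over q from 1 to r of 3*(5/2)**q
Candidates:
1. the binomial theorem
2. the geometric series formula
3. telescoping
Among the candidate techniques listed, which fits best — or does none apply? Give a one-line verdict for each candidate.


Verdict: the geometric series formula — the ratio of consecutive terms is the constant 5/2, independent of the index — a geometric sum.
- the binomial theorem — the terms lack the binomial-coefficient-weighted complementary-power pattern of an expansion.
- the geometric series formula: yes, a natural case for it.
- telescoping: computed from the summand as displayed, the partial sums build up without the pairwise collapse telescoping exploits.


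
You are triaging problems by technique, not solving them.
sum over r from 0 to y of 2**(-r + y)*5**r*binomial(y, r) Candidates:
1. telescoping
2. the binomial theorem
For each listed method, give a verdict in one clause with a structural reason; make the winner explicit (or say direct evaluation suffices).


Diagnosis: the binomial theorem — the binomial coefficients weight matched powers of 5 and 2, which is exactly the expansion of a binomial power.
- telescoping — writing out consecutive terms as given produces no pairwise cancellation.
- the binomial theorem — yes — fits the structure here.


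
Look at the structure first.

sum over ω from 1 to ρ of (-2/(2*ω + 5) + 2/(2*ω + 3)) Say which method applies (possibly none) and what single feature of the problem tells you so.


Verdict: telescoping — each term adds 2/(2*ω + 3) and subtracts the same expression advanced one index; that subtracted piece cancels against the next term's added copy — only the boundary terms survive.


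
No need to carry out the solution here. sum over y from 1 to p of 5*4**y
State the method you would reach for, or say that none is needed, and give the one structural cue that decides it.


Diagnosis: the geometric series formula — consecutive terms stand in a fixed index-free ratio — the geometric sum formula closes it.


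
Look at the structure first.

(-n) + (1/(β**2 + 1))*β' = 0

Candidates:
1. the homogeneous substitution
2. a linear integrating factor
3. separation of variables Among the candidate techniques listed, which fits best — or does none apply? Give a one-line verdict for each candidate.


Best approach: separation of variables — all dependence on the two variables factors apart, the defining separable shape.
- the homogeneous substitution: the ratio of the variables does not determine the slope.
- a linear integrating factor — a nonlinear term in the unknown puts this outside the integrating-factor template.
- separation of variables: yes, a natural case for it.


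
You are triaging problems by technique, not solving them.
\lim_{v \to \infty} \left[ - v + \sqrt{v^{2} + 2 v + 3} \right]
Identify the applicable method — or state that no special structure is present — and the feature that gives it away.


Verdict: conjugate multiplication — this difference gives up after one conjugate multiplication — the radical structure cancels against its conjugate.


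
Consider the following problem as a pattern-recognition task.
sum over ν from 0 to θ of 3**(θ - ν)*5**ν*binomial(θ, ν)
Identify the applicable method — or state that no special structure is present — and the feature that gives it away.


Technique: the binomial theorem — the binomial coefficients weight matched powers of 5 and 3, which is exactly the expansion of a binomial power.


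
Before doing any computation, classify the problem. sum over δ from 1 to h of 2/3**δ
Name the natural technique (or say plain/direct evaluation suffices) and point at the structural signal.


Best approach: the geometric series formula — consecutive terms stand in a fixed index-free ratio — the geometric sum formula closes it.


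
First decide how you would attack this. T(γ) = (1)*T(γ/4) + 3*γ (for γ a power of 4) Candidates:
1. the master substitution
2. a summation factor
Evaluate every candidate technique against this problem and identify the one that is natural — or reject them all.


Technique: the master substitution — the index is divided (γ/4), not shifted — substitute γ = 4^m to straighten it into a shift recurrence.
- the master substitution — yes — fits the structure here.
- a summation factor: the recursion divides its index rather than shifting it — there is no previous-term chain for a summation factor to telescope.


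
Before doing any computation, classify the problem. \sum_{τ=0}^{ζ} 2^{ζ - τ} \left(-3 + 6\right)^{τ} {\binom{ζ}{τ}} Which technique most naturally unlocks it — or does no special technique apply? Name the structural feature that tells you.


Verdict: the binomial theorem — the binomial coefficients weight matched powers of (-3 + 6) and 2, which is exactly the expansion of a binomial power.


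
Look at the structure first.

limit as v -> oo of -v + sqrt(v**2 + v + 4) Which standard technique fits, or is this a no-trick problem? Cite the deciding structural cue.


Diagnosis: conjugate multiplication — the difference sqrt(v**2 + v + 4) - v is an ∞ − ∞ stalemate; its conjugate partner breaks the tie.


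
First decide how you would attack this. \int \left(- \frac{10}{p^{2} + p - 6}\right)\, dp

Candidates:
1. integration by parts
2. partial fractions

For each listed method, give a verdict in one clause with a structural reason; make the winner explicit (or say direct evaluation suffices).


Method: partial fractions — the bottom, p^{2} + p - 6, comes apart into simple factors, and a proper rational function over split factors decomposes.
- integration by parts — the nonconstant-polynomial-times-standard-kernel pattern (an exp, sine, cosine, or logarithm partner) is absent.
- partial fractions — yes — fits the structure here.


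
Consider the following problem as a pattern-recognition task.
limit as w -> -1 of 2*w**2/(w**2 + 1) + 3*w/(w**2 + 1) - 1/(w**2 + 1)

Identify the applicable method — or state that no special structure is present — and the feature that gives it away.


Technique: no special technique — no vanishing denominator and no indeterminate clash at the point — evaluation is immediate.


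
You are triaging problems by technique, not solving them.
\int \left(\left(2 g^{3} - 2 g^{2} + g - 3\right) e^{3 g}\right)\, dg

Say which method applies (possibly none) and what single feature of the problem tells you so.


Best approach: integration by parts — a polynomial factor 2 g^{3} - 2 g^{2} + g - 3 multiplies e^{3 g}; differentiating 2 g^{3} - 2 g^{2} + g - 3 lowers its degree while e^{3 g} integrates cleanly, so parts wins.


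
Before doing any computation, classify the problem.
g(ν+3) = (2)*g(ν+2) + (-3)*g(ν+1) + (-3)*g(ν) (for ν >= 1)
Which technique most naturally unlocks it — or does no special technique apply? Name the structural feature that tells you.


Diagnosis: the characteristic-root method — the recurrence treats every index alike (constant coefficients, no forcing) — precisely the regime where r^ν trials close it.


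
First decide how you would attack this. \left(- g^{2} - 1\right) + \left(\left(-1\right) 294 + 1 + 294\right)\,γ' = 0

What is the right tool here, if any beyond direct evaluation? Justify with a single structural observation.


Verdict: no special technique — the slope is a pure function of g; integrate both sides and be done.


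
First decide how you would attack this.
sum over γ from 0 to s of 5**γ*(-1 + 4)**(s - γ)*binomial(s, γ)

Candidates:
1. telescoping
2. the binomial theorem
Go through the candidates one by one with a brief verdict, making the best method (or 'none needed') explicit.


Technique: the binomial theorem — binomial(s, γ) weighting matched powers of 5 and (-1 + 4) is the expanded form of (5 + (-1 + 4))^s — fold it back up.
- telescoping: in the displayed form, no term reappears at a neighboring index to cancel against.
- the binomial theorem — a fit — the right tool for this form.


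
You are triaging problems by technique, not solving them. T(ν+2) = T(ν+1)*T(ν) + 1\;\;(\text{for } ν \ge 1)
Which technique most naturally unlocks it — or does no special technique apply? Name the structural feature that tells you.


Verdict: no special technique — nonlinear feedback in the recursion rules out every root- or factor-based technique.


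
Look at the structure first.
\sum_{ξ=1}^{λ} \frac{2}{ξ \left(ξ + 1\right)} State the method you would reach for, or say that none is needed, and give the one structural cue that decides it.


Best approach: telescoping — the summand \frac{2}{ξ \left(ξ + 1\right)} decomposes into fractions whose poles differ by an integer shift — the series collapses.


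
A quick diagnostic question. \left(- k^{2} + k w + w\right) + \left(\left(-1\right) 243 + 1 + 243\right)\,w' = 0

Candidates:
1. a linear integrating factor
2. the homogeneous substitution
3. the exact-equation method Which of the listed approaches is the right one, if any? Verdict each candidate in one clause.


Best approach: a linear integrating factor — the unknown enters only to the first power against a nonzero forcing term — the integrating-factor template applies directly.
- a linear integrating factor: a fit — the right tool for this form.
- the homogeneous substitution — the slope changes under joint rescaling, failing the degree-zero test.
- the exact-equation method — exactness fails on the nose — the mixed partials do not match.


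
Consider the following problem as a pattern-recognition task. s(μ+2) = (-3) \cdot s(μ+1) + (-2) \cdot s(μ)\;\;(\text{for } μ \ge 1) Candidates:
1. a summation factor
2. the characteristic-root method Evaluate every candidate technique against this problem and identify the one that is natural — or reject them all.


Technique: the characteristic-root method — shift-invariance with fixed coefficients calls for exponential trials; the characteristic polynomial finds every r^μ.
- a summation factor: a summation factor telescopes one-step recursions; this one carries higher-order memory.
- the characteristic-root method — a fit — the right tool for this form.


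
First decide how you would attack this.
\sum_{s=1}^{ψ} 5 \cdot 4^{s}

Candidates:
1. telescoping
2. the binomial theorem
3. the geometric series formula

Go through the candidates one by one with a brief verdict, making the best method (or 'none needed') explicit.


Diagnosis: the geometric series formula — check a ratio of consecutive terms: it is 4, independent of the index, so the geometric formula closes the sum.
- telescoping: writing out consecutive terms as given produces no pairwise cancellation.
- the binomial theorem: no binomial coefficients pair up with complementary powers here.
- the geometric series formula: applicable, and directly so.


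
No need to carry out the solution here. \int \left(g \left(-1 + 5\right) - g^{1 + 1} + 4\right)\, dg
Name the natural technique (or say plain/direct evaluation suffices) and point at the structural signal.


Method: no special technique — every term is a constant multiple of a power of g; term-wise power-rule integration needs no preliminary transformation.


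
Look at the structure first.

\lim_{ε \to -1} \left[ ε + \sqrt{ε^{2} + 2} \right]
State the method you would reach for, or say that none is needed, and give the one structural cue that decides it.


Best approach: no special technique — nothing blocks direct substitution at -1: plug in and finish.


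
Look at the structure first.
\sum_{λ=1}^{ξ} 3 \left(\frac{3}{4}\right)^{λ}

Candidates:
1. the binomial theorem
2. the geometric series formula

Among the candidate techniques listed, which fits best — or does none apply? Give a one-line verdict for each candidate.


Best approach: the geometric series formula — each term is \frac{3}{4} times the previous one, so the geometric-series formula applies directly.
- the binomial theorem: no binomial coefficients pair with matched powers.
- the geometric series formula: applies; the problem has the shape this method handles.


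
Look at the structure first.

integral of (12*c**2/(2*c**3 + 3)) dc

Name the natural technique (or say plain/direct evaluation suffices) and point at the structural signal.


Technique: u-substitution — read it as f(2*c**3 + 3) times a constant multiple of d(2*c**3 + 3): one substitution, u = 2*c**3 + 3, finishes it.


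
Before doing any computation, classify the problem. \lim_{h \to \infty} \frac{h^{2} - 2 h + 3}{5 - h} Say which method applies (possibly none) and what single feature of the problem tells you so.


Diagnosis: dominant-term comparison — divide through by the highest power of h; every lower-order term dies and the dominant terms decide the limit. Differentiating the expression as a single quotient would eventually settle it as well; matching dominant growth settles it immediately.


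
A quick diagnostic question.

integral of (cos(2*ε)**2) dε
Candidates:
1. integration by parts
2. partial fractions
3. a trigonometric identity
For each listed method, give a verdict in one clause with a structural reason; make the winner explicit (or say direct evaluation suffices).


Diagnosis: a trigonometric identity — apply power reduction to cos(2*ε)**2; each application halves the trigonometric degree.
- integration by parts — not the fit here: there is no polynomial factor to ladder down — parts can still close the trigonometric product by recursion, though the identity rewrite is the direct route.
- partial fractions: there is no rational-function structure to decompose.
- a trigonometric identity: a fit — the right tool for this form.


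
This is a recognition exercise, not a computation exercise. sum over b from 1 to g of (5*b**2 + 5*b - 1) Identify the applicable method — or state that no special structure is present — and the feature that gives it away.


Verdict: no special technique — with only polynomial terms in b present, the classical sum-of-powers identities are all you need.


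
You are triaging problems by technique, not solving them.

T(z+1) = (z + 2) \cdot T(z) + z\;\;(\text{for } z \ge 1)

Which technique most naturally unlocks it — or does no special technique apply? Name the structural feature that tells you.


Diagnosis: a summation factor — it is first-order linear but the coefficient z + 2 depends on the index, so multiply through by a summation factor to telescope it.


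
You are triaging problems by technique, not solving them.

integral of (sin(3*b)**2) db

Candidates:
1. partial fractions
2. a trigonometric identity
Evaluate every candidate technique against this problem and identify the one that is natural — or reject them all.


Best approach: a trigonometric identity — the even exponent on sin(3*b)**2 signals one move: rewrite via cos of the doubled angle.
- partial fractions — there is no rational-function structure to decompose.
- a trigonometric identity — yes — fits the structure here.


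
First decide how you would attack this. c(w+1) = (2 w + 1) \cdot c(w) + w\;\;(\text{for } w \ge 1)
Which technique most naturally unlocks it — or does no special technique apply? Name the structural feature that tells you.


Technique: a summation factor — normalize by the running product of 2 w + 1: the left side becomes a difference, and differences sum.


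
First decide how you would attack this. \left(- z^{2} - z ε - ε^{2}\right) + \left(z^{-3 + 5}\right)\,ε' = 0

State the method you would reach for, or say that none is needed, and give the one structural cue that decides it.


Technique: the homogeneous substitution — scaling z and ε together leaves the slope fixed — it depends only on ε/z, so substitute the ratio.


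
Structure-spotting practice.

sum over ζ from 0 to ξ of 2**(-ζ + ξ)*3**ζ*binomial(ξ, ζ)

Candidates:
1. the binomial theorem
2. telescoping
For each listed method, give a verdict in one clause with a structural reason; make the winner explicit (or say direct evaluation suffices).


Diagnosis: the binomial theorem — terms weighting binomial(ξ, ζ) against matched powers of 3 and 2 reassemble into (3 + 2)^ξ by the binomial theorem.
- the binomial theorem — applies; the problem has the shape this method handles.
- telescoping: the summand is not presented as a shifted difference — a telescoping rewrite may exist, but the displayed structure does not offer one.


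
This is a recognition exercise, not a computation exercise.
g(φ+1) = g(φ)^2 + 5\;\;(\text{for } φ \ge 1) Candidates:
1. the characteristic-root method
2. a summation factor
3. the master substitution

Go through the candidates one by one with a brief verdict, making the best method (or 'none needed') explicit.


Diagnosis: no special technique — the map from one term to the next is curved, not linear, so linear closed-form machinery does not attach.
- the characteristic-root method: the recursion is nonlinear in the sequence values, so no linear-modes ansatz applies.
- a summation factor — no summation factor applies — the rule is not linear in the sequence values.
- the master substitution: the recursive argument is a shift of the index, not a fixed fraction of it.


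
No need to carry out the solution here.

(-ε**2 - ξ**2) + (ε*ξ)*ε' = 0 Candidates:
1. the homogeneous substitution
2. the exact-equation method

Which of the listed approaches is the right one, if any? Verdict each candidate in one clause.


Diagnosis: the homogeneous substitution — the slope is degree-zero homogeneous: the ratio substitution v = ε/ξ collapses it. Rearranged, this also fits the Bernoulli template directly; the homogeneous substitution reads the structure without the rearrangement.
- the homogeneous substitution — applicable, and directly so.
- the exact-equation method — the mixed partial derivatives differ, so the left side is not a total differential.


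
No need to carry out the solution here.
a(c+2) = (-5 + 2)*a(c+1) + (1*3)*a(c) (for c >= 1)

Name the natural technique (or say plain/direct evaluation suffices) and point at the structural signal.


Best approach: the characteristic-root method — the recurrence is linear and homogeneous with constant coefficients, so the ansatz r^c turns it into a polynomial equation for r.


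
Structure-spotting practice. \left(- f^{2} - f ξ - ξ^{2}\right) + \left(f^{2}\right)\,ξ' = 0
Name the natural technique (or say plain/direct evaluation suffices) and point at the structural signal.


Diagnosis: the homogeneous substitution — solved for the derivative, the right side is unchanged under scaling f and ξ together — it depends only on the ratio ξ/f, so substitute a single ratio variable.


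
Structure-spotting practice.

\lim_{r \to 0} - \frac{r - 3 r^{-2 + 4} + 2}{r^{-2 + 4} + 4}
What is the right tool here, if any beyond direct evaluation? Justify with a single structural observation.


Verdict: no special technique — the expression is continuous at 0 — substitute and evaluate; no indeterminate form appears.


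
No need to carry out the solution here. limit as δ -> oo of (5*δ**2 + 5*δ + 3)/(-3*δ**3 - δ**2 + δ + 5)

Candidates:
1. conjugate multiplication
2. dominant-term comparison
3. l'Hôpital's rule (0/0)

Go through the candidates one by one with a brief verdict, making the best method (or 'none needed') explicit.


Verdict: dominant-term comparison — growth-rate triage: the leading powers of δ decide the limit, everything else is noise.
- conjugate multiplication — no divergent radical difference is present for a conjugate pair to cancel.
- dominant-term comparison: applicable, and directly so.
- l'Hôpital's rule (0/0) — viewed as a single quotient this runs to ∞/∞, not the 0/0 clash this candidate addresses; an at-infinity variant of the rule would resolve it, but comparing leading growth reads the answer without differentiating.


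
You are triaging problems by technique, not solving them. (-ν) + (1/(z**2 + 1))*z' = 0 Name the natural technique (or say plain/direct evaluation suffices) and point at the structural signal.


Method: separation of variables — the derivative equals a pure function of ν (namely ν) times a pure function of z (namely z**2 + 1); divide and integrate each side. The cross-partial test also passes here (vacuously, each side single-variable); the potential-function route would work, separation is simply more immediate.


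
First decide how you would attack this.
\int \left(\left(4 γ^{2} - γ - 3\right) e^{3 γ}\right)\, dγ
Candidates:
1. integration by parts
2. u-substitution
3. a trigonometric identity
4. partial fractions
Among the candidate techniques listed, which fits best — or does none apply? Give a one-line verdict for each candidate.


Diagnosis: integration by parts — differentiate 4 γ^{2} - γ - 3, integrate e^{3 γ}: each pass lowers the polynomial degree, so parts terminates.
- integration by parts — applicable, and directly so.
- u-substitution — no subexpression of the integrand pairs with its own derivative as a factor — individual terms may offer their own substitutions, but any change of variable covering the whole integral would have to be constructed from outside the expression.
- a trigonometric identity — with no trigonometric functions present, identity rewriting has no target.
- partial fractions: there is no rational-function structure to decompose.


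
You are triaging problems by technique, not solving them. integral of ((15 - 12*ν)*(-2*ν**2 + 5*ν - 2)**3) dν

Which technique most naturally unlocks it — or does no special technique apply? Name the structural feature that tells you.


Technique: u-substitution — everything non-trivial happens through the inner expression -2*ν**2 + 5*ν - 2, and its derivative accounts for the remaining factor up to a constant, so set u = -2*ν**2 + 5*ν - 2. A patient expand-and-integrate also lands it; recognizing the inner expression is the shortcut.


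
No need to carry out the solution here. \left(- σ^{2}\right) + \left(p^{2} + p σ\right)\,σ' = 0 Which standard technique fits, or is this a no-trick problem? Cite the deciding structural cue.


Best approach: the homogeneous substitution — solved for the derivative, the right side is unchanged under scaling p and σ together — it depends only on the ratio σ/p, so substitute a single ratio variable. Suitably rearranged — at times with the variables' roles exchanged — this doubles as a Bernoulli equation; the homogeneous reading needs no such setup.


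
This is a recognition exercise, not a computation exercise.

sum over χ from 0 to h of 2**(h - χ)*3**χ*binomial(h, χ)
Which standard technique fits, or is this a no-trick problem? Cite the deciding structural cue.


Technique: the binomial theorem — the summand is term χ of a binomial expansion in 3 and 2; the whole sum is a single power.


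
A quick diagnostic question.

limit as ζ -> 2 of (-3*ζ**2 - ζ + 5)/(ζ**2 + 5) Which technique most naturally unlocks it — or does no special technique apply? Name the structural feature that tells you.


Method: no special technique — no vanishing denominator and no indeterminate clash at the point — evaluation is immediate.


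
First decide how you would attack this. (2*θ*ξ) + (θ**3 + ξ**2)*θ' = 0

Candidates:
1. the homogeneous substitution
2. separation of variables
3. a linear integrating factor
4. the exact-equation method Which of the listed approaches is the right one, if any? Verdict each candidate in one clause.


Diagnosis: the exact-equation method — this form is already the differential of something: the matching mixed partials of 2*θ*ξ and θ**3 + ξ**2 prove it.
- the homogeneous substitution — the slope changes under joint rescaling, failing the degree-zero test.
- separation of variables — the two dependences do not factor apart.
- a linear integrating factor — the unknown enters nonlinearly (through a power, a denominator, or a transcendental function), which the linear integrating-factor recipe cannot absorb as-is — any repair would come from a preliminary substitution, not the factor.
- the exact-equation method: yes, a natural case for it.


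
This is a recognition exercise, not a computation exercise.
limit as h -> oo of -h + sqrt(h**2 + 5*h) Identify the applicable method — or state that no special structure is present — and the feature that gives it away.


Best approach: conjugate multiplication — sqrt(h**2 + 5*h) and h both blow up, but their difference is tame once the conjugate rationalizes it.


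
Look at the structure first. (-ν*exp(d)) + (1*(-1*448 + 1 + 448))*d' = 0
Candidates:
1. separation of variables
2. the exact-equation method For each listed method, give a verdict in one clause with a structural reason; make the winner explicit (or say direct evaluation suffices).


Technique: separation of variables — one side of the product carries the independent variable, the other the unknown — the textbook separation shape.
- separation of variables: a fit — the right tool for this form.
- the exact-equation method — the cross partial derivatives disagree, so no single potential exists.


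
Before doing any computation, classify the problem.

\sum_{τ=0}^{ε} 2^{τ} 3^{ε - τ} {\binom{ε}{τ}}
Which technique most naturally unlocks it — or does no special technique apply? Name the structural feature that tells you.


Diagnosis: the binomial theorem — binomial coefficients against complementary powers of 2 and 3: recognize the binomial expansion and resum.


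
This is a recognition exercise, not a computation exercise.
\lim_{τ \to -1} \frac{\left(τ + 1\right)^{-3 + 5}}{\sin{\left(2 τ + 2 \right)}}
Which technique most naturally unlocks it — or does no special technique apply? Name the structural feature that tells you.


Method: l'Hôpital's rule (0/0) — numerator and denominator both vanish at -1 — a genuine 0/0 form, which is exactly when l'Hôpital applies. The standard small-argument limits would also carry it; the rule is the systematic route.


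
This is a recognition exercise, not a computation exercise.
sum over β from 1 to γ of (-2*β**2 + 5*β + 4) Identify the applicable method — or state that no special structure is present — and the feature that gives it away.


Method: no special technique — this is bookkeeping, not technique: standard formulas for sums of constant-multiple powers of β apply termwise.


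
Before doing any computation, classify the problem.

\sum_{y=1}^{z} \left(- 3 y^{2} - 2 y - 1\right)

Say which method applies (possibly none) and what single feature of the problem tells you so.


Method: no special technique — the sum is polynomial through and through; closed forms for each power of y finish it directly.


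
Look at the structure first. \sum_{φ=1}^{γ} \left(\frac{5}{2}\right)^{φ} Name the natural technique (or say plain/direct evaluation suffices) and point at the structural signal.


Diagnosis: the geometric series formula — term-over-term division gives \frac{5}{2} every time — index-free ratio, geometric sum formula applies.


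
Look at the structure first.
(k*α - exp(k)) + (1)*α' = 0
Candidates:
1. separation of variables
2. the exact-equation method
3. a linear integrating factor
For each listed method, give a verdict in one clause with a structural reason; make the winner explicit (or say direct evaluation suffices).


Verdict: a linear integrating factor — the unknown enters only to the first power against a nonzero forcing term — the integrating-factor template applies directly.
- separation of variables — no division isolates the independent variable from the unknown.
- the exact-equation method — no potential function has this form as its differential, as written.
- a linear integrating factor — a fit — the right tool for this form.


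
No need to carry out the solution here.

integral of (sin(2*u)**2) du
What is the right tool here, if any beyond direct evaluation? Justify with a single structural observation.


Verdict: a trigonometric identity — sin(2*u)**2 carries an even exponent — trade it for double-angle cosines before integrating.


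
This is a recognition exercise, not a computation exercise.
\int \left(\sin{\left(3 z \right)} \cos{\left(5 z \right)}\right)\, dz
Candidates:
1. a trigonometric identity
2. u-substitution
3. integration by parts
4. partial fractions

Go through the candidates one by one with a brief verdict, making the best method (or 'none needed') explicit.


Method: a trigonometric identity — the identity turns \sin{\left(3 z \right)} \cos{\left(5 z \right)} into two lone cosines/sines, each trivially integrable.
- a trigonometric identity — applicable, and directly so.
- u-substitution — no subexpression of the integrand pairs with its own derivative as a factor — individual terms may offer their own substitutions, but any change of variable covering the whole integral would have to be constructed from outside the expression.
- integration by parts — not the natural route: no polynomial-kernel product appears — a recursive parts reduction of the trigonometric product exists, but the identity rewrite is direct.
- partial fractions — the expression is not a ratio of polynomials that decomposes further.


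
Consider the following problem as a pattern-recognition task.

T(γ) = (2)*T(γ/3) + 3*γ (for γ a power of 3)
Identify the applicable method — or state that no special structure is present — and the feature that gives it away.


Technique: the master substitution — a divide-and-conquer shape: argument γ/3, so change variables with γ = 3^m and solve the linear version.


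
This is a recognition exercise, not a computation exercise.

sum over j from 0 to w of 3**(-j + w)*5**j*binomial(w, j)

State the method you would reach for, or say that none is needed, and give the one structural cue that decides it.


Diagnosis: the binomial theorem — terms weighting binomial(w, j) against matched powers of 5 and 3 reassemble into (5 + 3)^w by the binomial theorem.


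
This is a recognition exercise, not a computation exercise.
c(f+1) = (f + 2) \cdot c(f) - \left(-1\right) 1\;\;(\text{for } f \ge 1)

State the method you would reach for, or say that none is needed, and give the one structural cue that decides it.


Verdict: a summation factor — first-order linear but the coefficient f + 2 moves with the index — divide by the cumulative product and telescope.


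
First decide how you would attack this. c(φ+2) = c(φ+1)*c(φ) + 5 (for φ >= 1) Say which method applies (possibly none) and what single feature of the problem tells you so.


Method: no special technique — the unknown enters the rule nonlinearly, not as a weighted sum — no linear method is even well-posed.


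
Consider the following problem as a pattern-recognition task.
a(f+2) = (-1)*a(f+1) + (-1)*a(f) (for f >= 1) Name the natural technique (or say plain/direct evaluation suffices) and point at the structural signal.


Technique: the characteristic-root method — fixed numeric weights on consecutive terms and no forcing term added: the root method in its home territory.


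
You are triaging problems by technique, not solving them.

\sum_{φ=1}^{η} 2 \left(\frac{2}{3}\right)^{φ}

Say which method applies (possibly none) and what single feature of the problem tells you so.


Method: the geometric series formula — check a ratio of consecutive terms: it is \frac{2}{3}, independent of the index, so the geometric formula closes the sum.


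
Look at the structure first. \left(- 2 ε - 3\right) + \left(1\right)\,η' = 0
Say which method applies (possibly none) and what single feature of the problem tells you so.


Method: no special technique — the slope is a pure function of ε; integrate both sides and be done.


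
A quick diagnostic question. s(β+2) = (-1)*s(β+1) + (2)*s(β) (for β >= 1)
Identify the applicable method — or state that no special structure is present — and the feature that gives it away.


Diagnosis: the characteristic-root method — try a geometric ansatz r^β: constant coefficients turn the recurrence into one polynomial equation in r.


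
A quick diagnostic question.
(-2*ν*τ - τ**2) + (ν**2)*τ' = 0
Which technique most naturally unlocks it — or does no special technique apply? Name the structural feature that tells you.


Method: the homogeneous substitution — scaling ν and τ together leaves the slope fixed — it depends only on τ/ν, so substitute the ratio. A Bernoulli substitution is a fair alternative on this equation directly; the homogeneous reading takes it as given.


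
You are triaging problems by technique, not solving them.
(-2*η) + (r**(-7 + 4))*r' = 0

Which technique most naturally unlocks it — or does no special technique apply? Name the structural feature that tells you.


Verdict: separation of variables — separating collects all r-dependence with the derivative and leaves all η-dependence opposite: variables separate. One could also solve this as an exact equation; with each coefficient in its own variable, separating is the same work with fewer steps.


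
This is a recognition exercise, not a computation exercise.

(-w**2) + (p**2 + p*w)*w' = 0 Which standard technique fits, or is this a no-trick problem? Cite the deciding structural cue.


Method: the homogeneous substitution — scaling p and w together leaves the slope fixed — it depends only on w/p, so substitute the ratio. Suitably rearranged — at times with the variables' roles exchanged — this doubles as a Bernoulli equation; the homogeneous reading needs no such setup.


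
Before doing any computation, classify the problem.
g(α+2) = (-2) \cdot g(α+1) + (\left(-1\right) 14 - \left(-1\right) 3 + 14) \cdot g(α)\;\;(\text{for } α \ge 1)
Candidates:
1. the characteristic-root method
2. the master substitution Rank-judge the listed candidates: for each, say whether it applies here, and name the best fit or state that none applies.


Verdict: the characteristic-root method — shift-invariance with fixed coefficients calls for exponential trials; the characteristic polynomial finds every r^α.
- the characteristic-root method — yes — fits the structure here.
- the master substitution: the recursion shifts the index rather than dividing it.


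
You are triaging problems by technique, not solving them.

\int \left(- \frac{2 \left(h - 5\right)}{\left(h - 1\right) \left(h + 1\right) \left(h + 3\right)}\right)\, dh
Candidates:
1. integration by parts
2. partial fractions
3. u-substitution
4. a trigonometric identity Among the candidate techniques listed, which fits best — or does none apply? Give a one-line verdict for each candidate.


Method: partial fractions — a proper rational integrand whose denominator splits into simpler factors — decompose into partial fractions first.
- integration by parts: no split into a nonconstant polynomial times one of the standard kernels — exp, sine, or cosine of a linear argument, or a logarithm — applies here.
- partial fractions — applicable, and directly so.
- u-substitution: no subexpression of the integrand pairs with its own derivative as a factor — individual terms may offer their own substitutions, but any change of variable covering the whole integral would have to be constructed from outside the expression.
- a trigonometric identity: there is no trigonometric structure at all — the integrand carries no sine or cosine to rewrite.


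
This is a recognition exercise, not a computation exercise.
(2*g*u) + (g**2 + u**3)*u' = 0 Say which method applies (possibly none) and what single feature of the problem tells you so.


Verdict: the exact-equation method — 2*g*u and g**2 + u**3 pass the exactness check on the nose, so no integrating factor in g or u is needed at all.
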